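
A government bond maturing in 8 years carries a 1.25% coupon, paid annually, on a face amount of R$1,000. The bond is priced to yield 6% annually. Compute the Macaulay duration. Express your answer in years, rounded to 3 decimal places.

Periodic yield y = 0.06. Discount each cash flow and weight by its year:
  t   CF        PV=CF/(1+0.06)^t    t·PV
  1        12.50        11.7925        11.7925
  2        12.50        11.1250        22.2499
  3        12.50        10.4952        31.4857
  4        12.50         9.9012        39.6047
  5        12.50         9.3407        46.7036
  6        12.50         8.8120        52.8720
  7        12.50         8.3132        58.1925
  8     1,012.50       635.2550     5,082.0402
  Σ                    705.0348     5,344.9412
Price P = Σ PV = 705.0348.
Macaulay duration = Σ(t·PV) / P = 5,344.9412 / 705.0348 = 7.58110 years.

7.581 years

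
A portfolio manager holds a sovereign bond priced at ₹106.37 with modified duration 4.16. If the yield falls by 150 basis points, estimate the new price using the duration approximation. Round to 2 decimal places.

Duration approximation: ΔP/P ≈ -D_mod · Δy = -4.16 × (-0.015) = +0.062400.
New price ≈ 106.37 × (1 + 0.062400) = 113.007488.

₹113.01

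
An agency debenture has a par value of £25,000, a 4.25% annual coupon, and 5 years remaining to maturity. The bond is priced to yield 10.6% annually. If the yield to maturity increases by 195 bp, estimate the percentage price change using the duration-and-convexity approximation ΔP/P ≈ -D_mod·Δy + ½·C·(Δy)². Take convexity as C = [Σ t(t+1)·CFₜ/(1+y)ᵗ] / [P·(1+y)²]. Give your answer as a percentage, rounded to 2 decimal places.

-7.60%

With y = 0.106:
  t   CF        PV=CF/(1+0.106)^t    t·PV        t(t+1)·PV
  1     1,062.50       960.6691       960.6691       1,921.3382
  2     1,062.50       868.5977     1,737.1954       5,211.5863
  3     1,062.50       785.3506     2,356.0517       9,424.2067
  4     1,062.50       710.0819     2,840.3275      14,201.6376
  5    26,062.50    15,748.5451    78,742.7253     472,456.3519
  Σ                 19,073.2443    86,636.9690     503,215.1207
P = 19,073.2443; D_Mac = 4.54233 yrs; D_mod = 4.10699 yrs; C = 21.56845.
Duration effect: -4.10699 × (+0.0195) = -0.080086
Convexity effect: 0.5 × 21.56845 × (0.0195)² = +0.0041007
ΔP/P ≈ -0.080086 + 0.0041007 = -0.075986 = -7.5986%.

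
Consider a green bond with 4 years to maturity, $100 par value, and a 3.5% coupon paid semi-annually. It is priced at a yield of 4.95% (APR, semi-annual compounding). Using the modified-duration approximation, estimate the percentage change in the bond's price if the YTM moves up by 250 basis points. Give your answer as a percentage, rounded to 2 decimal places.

-9.17%

Periodic yield y = 0.02475. Modified duration first:
  t   CF        PV=CF/(1+0.02475)^t    t·PV
  1         1.75         1.7077         1.7077
  2         1.75         1.6665         3.3330
  3         1.75         1.6262         4.8787
  4         1.75         1.5870         6.3478
  5         1.75         1.5486         7.7432
  6         1.75         1.5112         9.0674
  7         1.75         1.4747        10.3231
  8       101.75        83.6741       669.3927
  Σ                     94.7961       712.7936
P = 94.7961; D_Mac = 7.51923 half-year periods = 3.75961 yrs; D_mod = 3.75961/(1+0.02475) = 3.66881 yrs.
ΔP/P ≈ -D_mod · Δy = -3.66881 × (+0.025) = -0.091720 = -9.1720%.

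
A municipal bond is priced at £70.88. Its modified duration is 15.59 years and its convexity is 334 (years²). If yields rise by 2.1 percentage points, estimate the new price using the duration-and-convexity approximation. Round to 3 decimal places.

Duration effect: -D_mod·Δy = -15.59 × (+0.021) = -0.327390
Convexity effect: ½·C·(Δy)² = 0.5 × 334 × (0.021)² = +0.0736470
ΔP/P ≈ -0.327390 + 0.0736470 = -0.253743
New price ≈ 70.88 × (1 - 0.253743) = 52.89469616.

£52.895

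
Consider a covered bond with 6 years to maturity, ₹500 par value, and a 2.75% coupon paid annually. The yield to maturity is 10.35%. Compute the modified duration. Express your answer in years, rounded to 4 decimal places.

4.9922 years

Periodic yield y = 0.1035. First find Macaulay duration:
  t   CF        PV=CF/(1+0.1035)^t    t·PV
  1        13.75        12.4604        12.4604
  2        13.75        11.2917        22.5833
  3        13.75        10.2326        30.6978
  4        13.75         9.2729        37.0914
  5        13.75         8.4031        42.0156
  6       513.75       284.5233     1,707.1397
  Σ                    336.1839     1,851.9882
P = 336.1839; Macaulay duration = 1,851.9882 / 336.1839 = 5.50885 years.
Modified duration = D_Mac / (1 + y) = 5.50885 / 1.1035 = 4.99217 years.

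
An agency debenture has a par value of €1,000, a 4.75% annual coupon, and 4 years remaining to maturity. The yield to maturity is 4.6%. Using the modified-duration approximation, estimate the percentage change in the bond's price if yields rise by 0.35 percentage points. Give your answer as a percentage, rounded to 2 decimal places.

-1.25%

Periodic yield y = 0.046. Modified duration first:
  t   CF        PV=CF/(1+0.046)^t    t·PV
  1        47.50        45.4111        45.4111
  2        47.50        43.4140        86.8281
  3        47.50        41.5048       124.5145
  4     1,047.50       875.0388     3,500.1551
  Σ                  1,005.3687     3,756.9087
P = 1,005.3687; D_Mac = 3.73685 yrs; D_mod = 3.73685/(1+0.046) = 3.57251 yrs.
ΔP/P ≈ -D_mod · Δy = -3.57251 × (+0.0035) = -0.012504 = -1.2504%.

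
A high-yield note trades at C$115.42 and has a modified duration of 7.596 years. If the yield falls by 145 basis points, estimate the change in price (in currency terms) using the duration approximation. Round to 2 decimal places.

+C$12.71

Duration approximation: ΔP/P ≈ -D_mod · Δy = -7.596 × (-0.0145) = +0.110142.
ΔP ≈ 115.42 × (+0.110142) = +12.71258964.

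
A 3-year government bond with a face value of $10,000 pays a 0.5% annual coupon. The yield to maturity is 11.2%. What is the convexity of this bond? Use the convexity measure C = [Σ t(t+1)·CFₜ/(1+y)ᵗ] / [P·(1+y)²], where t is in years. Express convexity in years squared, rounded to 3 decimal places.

9.629

With y = 0.112:
  t   CF        PV=CF/(1+0.112)^t    t·PV        t(t+1)·PV
  1        50.00        44.9640        44.9640          89.9281
  2        50.00        40.4353        80.8706         242.6117
  3    10,050.00     7,308.8946    21,926.6838      87,706.7354
  Σ                  7,394.2939    22,052.5184      88,039.2751
P = 7,394.2939.
Convexity = Σ t(t+1)·PV / [P·(1+y)²] = 88,039.2751 / (7,394.2939 × 1.236544) = 9.62876.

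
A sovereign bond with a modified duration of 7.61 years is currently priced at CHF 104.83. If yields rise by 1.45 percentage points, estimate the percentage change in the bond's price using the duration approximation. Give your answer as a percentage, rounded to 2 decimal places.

Duration approximation: ΔP/P ≈ -D_mod · Δy = -7.61 × (+0.0145) = -0.110345.
As a percentage: -11.0345%.

-11.03%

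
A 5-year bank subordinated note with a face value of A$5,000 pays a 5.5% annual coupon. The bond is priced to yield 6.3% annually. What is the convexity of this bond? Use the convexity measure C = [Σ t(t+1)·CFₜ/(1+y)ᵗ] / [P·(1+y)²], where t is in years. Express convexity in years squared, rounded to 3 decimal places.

With y = 0.063:
  t   CF        PV=CF/(1+0.063)^t    t·PV        t(t+1)·PV
  1       275.00       258.7018       258.7018         517.4036
  2       275.00       243.3695       486.7390       1,460.2171
  3       275.00       228.9459       686.8377       2,747.3510
  4       275.00       215.3772       861.5086       4,307.5431
  5     5,275.00     3,886.4774    19,432.3868     116,594.3206
  Σ                  4,832.8717    21,726.1739     125,626.8353
P = 4,832.8717.
Convexity = Σ t(t+1)·PV / [P·(1+y)²] = 125,626.8353 / (4,832.8717 × 1.129969) = 23.00438.

23.004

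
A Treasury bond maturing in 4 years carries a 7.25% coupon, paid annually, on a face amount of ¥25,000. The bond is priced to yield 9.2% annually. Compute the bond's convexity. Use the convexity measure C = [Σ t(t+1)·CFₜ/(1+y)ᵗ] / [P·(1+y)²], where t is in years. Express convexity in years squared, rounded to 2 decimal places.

14.54

With y = 0.092:
  t   CF        PV=CF/(1+0.092)^t    t·PV        t(t+1)·PV
  1     1,812.50     1,659.7985     1,659.7985       3,319.5971
  2     1,812.50     1,519.9620     3,039.9241       9,119.7722
  3     1,812.50     1,391.9066     4,175.7199      16,702.8794
  4    26,812.50    18,855.8778    75,423.5114     377,117.5569
  Σ                 23,427.5450    84,298.9538     406,259.8056
P = 23,427.5450.
Convexity = Σ t(t+1)·PV / [P·(1+y)²] = 406,259.8056 / (23,427.5450 × 1.192464) = 14.54226.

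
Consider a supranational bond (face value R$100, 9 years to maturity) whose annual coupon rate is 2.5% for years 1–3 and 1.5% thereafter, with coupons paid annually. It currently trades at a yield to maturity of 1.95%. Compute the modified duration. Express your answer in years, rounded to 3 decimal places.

8.127 years

Periodic yield y = 0.0195. First find Macaulay duration:
  t   CF        PV=CF/(1+0.0195)^t    t·PV
  1         2.50         2.4522         2.4522
  2         2.50         2.4053         4.8106
  3         2.50         2.3593         7.0778
  4         1.50         1.3885         5.5540
  5         1.50         1.3619         6.8097
  6         1.50         1.3359         8.0153
  7         1.50         1.3103         9.1723
  8         1.50         1.2853        10.2821
  9       101.50        85.3063       767.7565
  Σ                     99.2049       821.9304
P = 99.2049; Macaulay duration = 821.9304 / 99.2049 = 8.28518 years.
Modified duration = D_Mac / (1 + y) = 8.28518 / 1.0195 = 8.12671 years.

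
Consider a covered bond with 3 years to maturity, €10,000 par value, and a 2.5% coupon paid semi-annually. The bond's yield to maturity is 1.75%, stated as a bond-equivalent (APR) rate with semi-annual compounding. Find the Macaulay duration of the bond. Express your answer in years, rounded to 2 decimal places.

2.91 years

Periodic yield y = 0.00875. Discount each cash flow and weight by its period:
  t   CF        PV=CF/(1+0.00875)^t    t·PV
  1       125.00       123.9157       123.9157
  2       125.00       122.8409       245.6818
  3       125.00       121.7753       365.3260
  4       125.00       120.7191       482.8762
  5       125.00       119.6719       598.3596
  6    10,125.00     9,609.3441    57,656.0646
  Σ                 10,218.2670    59,472.2240
Price P = Σ PV = 10,218.2670.
Macaulay duration = Σ(t·PV) / P = 59,472.2240 / 10,218.2670 = 5.82019 half-year periods.
In years: 5.82019 / 2 = 2.91009 years.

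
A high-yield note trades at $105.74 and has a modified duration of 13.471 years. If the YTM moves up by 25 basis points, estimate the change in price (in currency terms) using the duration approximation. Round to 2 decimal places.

Duration approximation: ΔP/P ≈ -D_mod · Δy = -13.471 × (+0.0025) = -0.0336775.
ΔP ≈ 105.74 × (-0.0336775) = -3.56105885.

-$3.56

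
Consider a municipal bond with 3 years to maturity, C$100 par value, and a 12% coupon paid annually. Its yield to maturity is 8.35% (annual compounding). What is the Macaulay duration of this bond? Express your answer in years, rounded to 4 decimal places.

2.7040 years

Periodic yield y = 0.0835. Discount each cash flow and weight by its year:
  t   CF        PV=CF/(1+0.0835)^t    t·PV
  1        12.00        11.0752        11.0752
  2        12.00        10.2217        20.4434
  3       112.00        88.0504       264.1512
  Σ                    109.3473       295.6698
Price P = Σ PV = 109.3473.
Macaulay duration = Σ(t·PV) / P = 295.6698 / 109.3473 = 2.70395 years.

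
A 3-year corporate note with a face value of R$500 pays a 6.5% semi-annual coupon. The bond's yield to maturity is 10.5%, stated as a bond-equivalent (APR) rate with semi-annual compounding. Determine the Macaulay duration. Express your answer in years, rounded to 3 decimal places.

2.759 years

Periodic yield y = 0.0525. Discount each cash flow and weight by its period:
  t   CF        PV=CF/(1+0.0525)^t    t·PV
  1        16.25        15.4394        15.4394
  2        16.25        14.6693        29.3386
  3        16.25        13.9376        41.8127
  4        16.25        13.2423        52.9694
  5        16.25        12.5818        62.9090
  6       516.25       379.7759     2,278.6556
  Σ                    449.6464     2,481.1247
Price P = Σ PV = 449.6464.
Macaulay duration = Σ(t·PV) / P = 2,481.1247 / 449.6464 = 5.51795 half-year periods.
In years: 5.51795 / 2 = 2.75897 years.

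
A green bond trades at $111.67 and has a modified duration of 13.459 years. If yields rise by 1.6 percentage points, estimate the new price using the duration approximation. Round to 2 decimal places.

Duration approximation: ΔP/P ≈ -D_mod · Δy = -13.459 × (+0.016) = -0.215344.
New price ≈ 111.67 × (1 - 0.215344) = 87.62253552.

$87.62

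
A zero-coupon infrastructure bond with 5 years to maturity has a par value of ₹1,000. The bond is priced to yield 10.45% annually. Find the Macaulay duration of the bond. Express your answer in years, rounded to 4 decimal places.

A zero-coupon bond has a single cash flow at maturity, so its Macaulay duration equals its maturity: 5 years.

5.0000 years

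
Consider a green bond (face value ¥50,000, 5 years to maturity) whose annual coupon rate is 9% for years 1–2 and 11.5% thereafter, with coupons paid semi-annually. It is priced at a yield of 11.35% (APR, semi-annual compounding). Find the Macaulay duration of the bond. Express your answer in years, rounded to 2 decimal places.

Periodic yield y = 0.05675. Discount each cash flow and weight by its period:
  t   CF        PV=CF/(1+0.05675)^t    t·PV
  1     2,250.00     2,129.1696     2,129.1696
  2     2,250.00     2,014.8281     4,029.6563
  3     2,250.00     1,906.6270     5,719.8811
  4     2,250.00     1,804.2366     7,216.9465
  5     2,875.00     2,181.6072    10,908.0362
  6     2,875.00     2,064.4497    12,386.6983
  7     2,875.00     1,953.5838    13,675.0869
  8     2,875.00     1,848.6717    14,789.3737
  9     2,875.00     1,749.3936    15,744.5427
  10   52,875.00    30,445.8298   304,458.2981
  Σ                 48,098.3974   391,057.6894
Price P = Σ PV = 48,098.3974.
Macaulay duration = Σ(t·PV) / P = 391,057.6894 / 48,098.3974 = 8.13037 half-year periods.
In years: 8.13037 / 2 = 4.06518 years.

4.07 years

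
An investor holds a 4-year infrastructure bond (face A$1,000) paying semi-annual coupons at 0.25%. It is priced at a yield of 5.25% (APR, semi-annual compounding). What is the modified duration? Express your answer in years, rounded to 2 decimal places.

3.88 years

Periodic yield y = 0.02625. First find Macaulay duration:
  t   CF        PV=CF/(1+0.02625)^t    t·PV
  1         1.25         1.2180         1.2180
  2         1.25         1.1869         2.3737
  3         1.25         1.1565         3.4695
  4         1.25         1.1269         4.5077
  5         1.25         1.0981         5.4905
  6         1.25         1.0700         6.4201
  7         1.25         1.0426         7.2985
  8     1,001.25       813.7990     6,510.3922
  Σ                    821.6981     6,541.1704
P = 821.6981; Macaulay duration = 6,541.1704 / 821.6981 = 7.96055 half-year periods = 3.98028 years.
Modified duration = D_Mac / (1 + y) = 3.98028 / 1.02625 = 3.87847 years.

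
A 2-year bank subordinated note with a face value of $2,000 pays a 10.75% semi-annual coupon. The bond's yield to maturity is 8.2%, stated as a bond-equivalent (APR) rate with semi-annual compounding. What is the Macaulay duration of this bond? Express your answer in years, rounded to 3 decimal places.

Periodic yield y = 0.041. Discount each cash flow and weight by its period:
  t   CF        PV=CF/(1+0.041)^t    t·PV
  1       107.50       103.2661       103.2661
  2       107.50        99.1989       198.3979
  3       107.50        95.2920       285.8759
  4     2,107.50     1,794.5876     7,178.3504
  Σ                  2,092.3446     7,765.8903
Price P = Σ PV = 2,092.3446.
Macaulay duration = Σ(t·PV) / P = 7,765.8903 / 2,092.3446 = 3.71157 half-year periods.
In years: 3.71157 / 2 = 1.85579 years.

1.856 years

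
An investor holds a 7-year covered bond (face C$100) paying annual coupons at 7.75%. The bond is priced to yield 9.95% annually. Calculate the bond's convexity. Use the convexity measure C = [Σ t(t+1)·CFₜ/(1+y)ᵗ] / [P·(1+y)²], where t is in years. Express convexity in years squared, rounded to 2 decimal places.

With y = 0.0995:
  t   CF        PV=CF/(1+0.0995)^t    t·PV        t(t+1)·PV
  1         7.75         7.0487         7.0487          14.0973
  2         7.75         6.4108        12.8216          38.4647
  3         7.75         5.8306        17.4919          69.9676
  4         7.75         5.3030        21.2120         106.0598
  5         7.75         4.8231        24.1155         144.6928
  6         7.75         4.3866        26.3197         184.2382
  7       107.75        55.4690       388.2833       3,106.2662
  Σ                     89.2718       497.2926       3,663.7866
P = 89.2718.
Convexity = Σ t(t+1)·PV / [P·(1+y)²] = 3,663.7866 / (89.2718 × 1.208900) = 33.94887.

33.95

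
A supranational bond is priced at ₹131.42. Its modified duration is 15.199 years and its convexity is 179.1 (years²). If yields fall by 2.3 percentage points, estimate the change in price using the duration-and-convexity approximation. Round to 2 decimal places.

+₹52.17

Duration effect: -D_mod·Δy = -15.199 × (-0.023) = +0.349577
Convexity effect: ½·C·(Δy)² = 0.5 × 179.1 × (-0.023)² = +0.04737195
ΔP/P ≈ +0.349577 + 0.04737195 = +0.39694895
ΔP ≈ 131.42 × (+0.39694895) = +52.167031009.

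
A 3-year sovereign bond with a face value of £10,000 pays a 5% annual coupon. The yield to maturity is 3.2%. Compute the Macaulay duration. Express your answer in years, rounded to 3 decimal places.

Periodic yield y = 0.032. Discount each cash flow and weight by its year:
  t   CF        PV=CF/(1+0.032)^t    t·PV
  1       500.00       484.4961       484.4961
  2       500.00       469.4730       938.9460
  3    10,500.00     9,553.2294    28,659.6882
  Σ                 10,507.1985    30,083.1303
Price P = Σ PV = 10,507.1985.
Macaulay duration = Σ(t·PV) / P = 30,083.1303 / 10,507.1985 = 2.86310 years.

2.863 years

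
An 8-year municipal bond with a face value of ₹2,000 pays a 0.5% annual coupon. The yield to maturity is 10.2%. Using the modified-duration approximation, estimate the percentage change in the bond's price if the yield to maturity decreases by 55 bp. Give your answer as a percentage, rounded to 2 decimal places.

+3.88%

Periodic yield y = 0.102. Modified duration first:
  t   CF        PV=CF/(1+0.102)^t    t·PV
  1        10.00         9.0744         9.0744
  2        10.00         8.2345        16.4690
  3        10.00         7.4723        22.4169
  4        10.00         6.7807        27.1227
  5        10.00         6.1531        30.7654
  6        10.00         5.5836        33.5013
  7        10.00         5.0667        35.4672
  8     2,010.00       924.1518     7,393.2142
  Σ                    972.5170     7,568.0311
P = 972.5170; D_Mac = 7.78190 yrs; D_mod = 7.78190/(1+0.102) = 7.06162 yrs.
ΔP/P ≈ -D_mod · Δy = -7.06162 × (-0.0055) = +0.038839 = +3.8839%.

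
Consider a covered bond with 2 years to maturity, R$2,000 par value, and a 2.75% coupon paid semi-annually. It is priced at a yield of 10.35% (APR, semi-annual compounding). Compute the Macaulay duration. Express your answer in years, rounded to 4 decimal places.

Periodic yield y = 0.05175. Discount each cash flow and weight by its period:
  t   CF        PV=CF/(1+0.05175)^t    t·PV
  1        27.50        26.1469        26.1469
  2        27.50        24.8604        49.7207
  3        27.50        23.6372        70.9115
  4     2,027.50     1,656.9553     6,627.8210
  Σ                  1,731.5997     6,774.6001
Price P = Σ PV = 1,731.5997.
Macaulay duration = Σ(t·PV) / P = 6,774.6001 / 1,731.5997 = 3.91234 half-year periods.
In years: 3.91234 / 2 = 1.95617 years.

1.9562 years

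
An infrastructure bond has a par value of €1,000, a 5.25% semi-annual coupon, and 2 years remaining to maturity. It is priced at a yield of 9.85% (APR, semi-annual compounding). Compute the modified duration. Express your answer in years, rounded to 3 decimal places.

Periodic yield y = 0.04925. First find Macaulay duration:
  t   CF        PV=CF/(1+0.04925)^t    t·PV
  1        26.25        25.0179        25.0179
  2        26.25        23.8436        47.6871
  3        26.25        22.7244        68.1732
  4     1,026.25       846.7150     3,386.8600
  Σ                    918.3009     3,527.7382
P = 918.3009; Macaulay duration = 3,527.7382 / 918.3009 = 3.84159 half-year periods = 1.92080 years.
Modified duration = D_Mac / (1 + y) = 1.92080 / 1.04925 = 1.83064 years.

1.831 years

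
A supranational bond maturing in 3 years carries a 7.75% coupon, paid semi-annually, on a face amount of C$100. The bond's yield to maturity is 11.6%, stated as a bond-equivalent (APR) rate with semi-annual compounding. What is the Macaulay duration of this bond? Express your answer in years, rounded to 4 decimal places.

2.7177 years

Periodic yield y = 0.058. Discount each cash flow and weight by its period:
  t   CF        PV=CF/(1+0.058)^t    t·PV
  1        3.875         3.6626         3.6626
  2        3.875         3.4618         6.9236
  3        3.875         3.2720         9.8160
  4        3.875         3.0926        12.3706
  5        3.875         2.9231        14.6155
  6      103.875        74.0623       444.3736
  Σ                     90.4744       491.7618
Price P = Σ PV = 90.4744.
Macaulay duration = Σ(t·PV) / P = 491.7618 / 90.4744 = 5.43537 half-year periods.
In years: 5.43537 / 2 = 2.71769 years.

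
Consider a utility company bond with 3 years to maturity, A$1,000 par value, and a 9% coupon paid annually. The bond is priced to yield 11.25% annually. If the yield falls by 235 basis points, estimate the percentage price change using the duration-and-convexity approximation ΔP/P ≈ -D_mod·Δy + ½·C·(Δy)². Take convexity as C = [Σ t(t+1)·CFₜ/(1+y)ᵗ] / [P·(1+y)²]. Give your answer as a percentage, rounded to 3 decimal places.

With y = 0.1125:
  t   CF        PV=CF/(1+0.1125)^t    t·PV        t(t+1)·PV
  1        90.00        80.8989        80.8989         161.7978
  2        90.00        72.7181       145.4362         436.3085
  3     1,090.00       791.6376     2,374.9129       9,499.6518
  Σ                    945.2546     2,601.2480      10,097.7581
P = 945.2546; D_Mac = 2.75190 yrs; D_mod = 2.47362 yrs; C = 8.63130.
Duration effect: -2.47362 × (-0.0235) = +0.058130
Convexity effect: 0.5 × 8.63130 × (-0.0235)² = +0.0023833
ΔP/P ≈ +0.058130 + 0.0023833 = +0.060513 = +6.0513%.

+6.051%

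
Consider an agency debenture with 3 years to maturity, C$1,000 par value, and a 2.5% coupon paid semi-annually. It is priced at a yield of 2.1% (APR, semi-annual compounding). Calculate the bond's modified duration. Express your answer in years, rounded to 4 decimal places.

Periodic yield y = 0.0105. First find Macaulay duration:
  t   CF        PV=CF/(1+0.0105)^t    t·PV
  1        12.50        12.3701        12.3701
  2        12.50        12.2416        24.4832
  3        12.50        12.1144        36.3431
  4        12.50        11.9885        47.9540
  5        12.50        11.8639        59.3196
  6     1,012.50       950.9926     5,705.9554
  Σ                  1,011.5711     5,886.4254
P = 1,011.5711; Macaulay duration = 5,886.4254 / 1,011.5711 = 5.81909 half-year periods = 2.90955 years.
Modified duration = D_Mac / (1 + y) = 2.90955 / 1.0105 = 2.87931 years.

2.8793 years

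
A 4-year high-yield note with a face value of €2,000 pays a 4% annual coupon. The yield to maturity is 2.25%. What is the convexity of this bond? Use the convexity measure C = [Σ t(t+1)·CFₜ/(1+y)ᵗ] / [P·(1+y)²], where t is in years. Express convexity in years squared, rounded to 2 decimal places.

17.75

With y = 0.0225:
  t   CF        PV=CF/(1+0.0225)^t    t·PV        t(t+1)·PV
  1        80.00        78.2396        78.2396         156.4792
  2        80.00        76.5180       153.0359         459.1077
  3        80.00        74.8342       224.5026         898.0102
  4     2,080.00     1,902.8742     7,611.4966      38,057.4832
  Σ                  2,132.4659     8,067.2747      39,571.0803
P = 2,132.4659.
Convexity = Σ t(t+1)·PV / [P·(1+y)²] = 39,571.0803 / (2,132.4659 × 1.045506) = 17.74881.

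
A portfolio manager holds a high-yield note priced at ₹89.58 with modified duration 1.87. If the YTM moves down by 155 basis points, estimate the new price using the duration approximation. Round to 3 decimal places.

₹92.176

Duration approximation: ΔP/P ≈ -D_mod · Δy = -1.87 × (-0.0155) = +0.028985.
New price ≈ 89.58 × (1 + 0.028985) = 92.1764763.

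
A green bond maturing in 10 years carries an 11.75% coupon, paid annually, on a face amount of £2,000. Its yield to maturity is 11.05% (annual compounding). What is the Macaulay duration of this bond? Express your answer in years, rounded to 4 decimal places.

Periodic yield y = 0.1105. Discount each cash flow and weight by its year:
  t   CF        PV=CF/(1+0.1105)^t    t·PV
  1       235.00       211.6164       211.6164
  2       235.00       190.5596       381.1191
  3       235.00       171.5980       514.7939
  4       235.00       154.5232       618.0927
  5       235.00       139.1474       695.7369
  6       235.00       125.3016       751.8094
  7       235.00       112.8335       789.8342
  8       235.00       101.6060       812.8480
  9       235.00        91.4957       823.4615
  10    2,235.00       783.5954     7,835.9544
  Σ                  2,082.2767    13,435.2666
Price P = Σ PV = 2,082.2767.
Macaulay duration = Σ(t·PV) / P = 13,435.2666 / 2,082.2767 = 6.45220 years.

6.4522 years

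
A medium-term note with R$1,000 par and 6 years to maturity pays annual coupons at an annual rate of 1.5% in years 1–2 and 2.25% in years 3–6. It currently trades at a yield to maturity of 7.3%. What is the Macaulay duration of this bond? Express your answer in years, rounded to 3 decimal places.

Periodic yield y = 0.073. Discount each cash flow and weight by its year:
  t   CF        PV=CF/(1+0.073)^t    t·PV
  1        15.00        13.9795        13.9795
  2        15.00        13.0284        26.0568
  3        22.50        18.2131        54.6392
  4        22.50        16.9740        67.8959
  5        22.50        15.8192        79.0959
  6     1,022.50       669.9849     4,019.9091
  Σ                    747.9990     4,261.5765
Price P = Σ PV = 747.9990.
Macaulay duration = Σ(t·PV) / P = 4,261.5765 / 747.9990 = 5.69730 years.

5.697 years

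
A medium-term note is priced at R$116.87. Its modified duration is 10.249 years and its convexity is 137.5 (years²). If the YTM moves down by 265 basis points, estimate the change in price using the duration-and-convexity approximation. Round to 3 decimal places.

Duration effect: -D_mod·Δy = -10.249 × (-0.0265) = +0.2715985
Convexity effect: ½·C·(Δy)² = 0.5 × 137.5 × (-0.0265)² = +0.0482796875
ΔP/P ≈ +0.2715985 + 0.0482796875 = +0.3198781875
ΔP ≈ 116.87 × (+0.3198781875) = +37.384163773125.

+R$37.384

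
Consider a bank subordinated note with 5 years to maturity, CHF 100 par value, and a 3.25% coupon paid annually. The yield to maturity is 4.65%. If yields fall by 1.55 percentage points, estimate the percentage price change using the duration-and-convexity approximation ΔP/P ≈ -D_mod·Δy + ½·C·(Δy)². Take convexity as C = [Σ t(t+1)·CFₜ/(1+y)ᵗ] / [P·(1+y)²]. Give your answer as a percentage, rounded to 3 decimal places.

+7.238%

With y = 0.0465:
  t   CF        PV=CF/(1+0.0465)^t    t·PV        t(t+1)·PV
  1         3.25         3.1056         3.1056           6.2112
  2         3.25         2.9676         5.9352          17.8056
  3         3.25         2.8357         8.5072          34.0288
  4         3.25         2.7097        10.8389          54.1947
  5       103.25        82.2610       411.3049       2,467.8295
  Σ                     93.8796       439.6918       2,580.0697
P = 93.8796; D_Mac = 4.68357 yrs; D_mod = 4.47546 yrs; C = 25.09467.
Duration effect: -4.47546 × (-0.0155) = +0.069370
Convexity effect: 0.5 × 25.09467 × (-0.0155)² = +0.0030145
ΔP/P ≈ +0.069370 + 0.0030145 = +0.072384 = +7.2384%.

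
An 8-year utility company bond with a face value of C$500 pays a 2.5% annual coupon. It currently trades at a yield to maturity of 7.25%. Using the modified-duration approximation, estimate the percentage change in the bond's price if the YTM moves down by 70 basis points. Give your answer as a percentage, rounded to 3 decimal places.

+4.703%

Periodic yield y = 0.0725. Modified duration first:
  t   CF        PV=CF/(1+0.0725)^t    t·PV
  1        12.50        11.6550        11.6550
  2        12.50        10.8671        21.7343
  3        12.50        10.1325        30.3976
  4        12.50         9.4476        37.7903
  5        12.50         8.8089        44.0447
  6        12.50         8.2135        49.2808
  7        12.50         7.6582        53.6077
  8       512.50       292.7625     2,342.1001
  Σ                    359.5454     2,590.6105
P = 359.5454; D_Mac = 7.20524 yrs; D_mod = 7.20524/(1+0.0725) = 6.71817 yrs.
ΔP/P ≈ -D_mod · Δy = -6.71817 × (-0.007) = +0.047027 = +4.7027%.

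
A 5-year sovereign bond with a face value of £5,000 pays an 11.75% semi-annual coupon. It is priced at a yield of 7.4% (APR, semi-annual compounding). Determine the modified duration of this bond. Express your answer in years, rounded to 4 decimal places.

Periodic yield y = 0.037. First find Macaulay duration:
  t   CF        PV=CF/(1+0.037)^t    t·PV
  1       293.75       283.2690       283.2690
  2       293.75       273.1620       546.3241
  3       293.75       263.4157       790.2470
  4       293.75       254.0170     1,016.0682
  5       293.75       244.9538     1,224.7688
  6       293.75       236.2138     1,417.2830
  7       293.75       227.7858     1,594.5004
  8       293.75       219.6584     1,757.2672
  9       293.75       211.8210     1,906.3892
  10    5,293.75     3,681.0852    36,810.8515
  Σ                  5,895.3817    47,346.9684
P = 5,895.3817; Macaulay duration = 47,346.9684 / 5,895.3817 = 8.03120 half-year periods = 4.01560 years.
Modified duration = D_Mac / (1 + y) = 4.01560 / 1.037 = 3.87232 years.

3.8723 years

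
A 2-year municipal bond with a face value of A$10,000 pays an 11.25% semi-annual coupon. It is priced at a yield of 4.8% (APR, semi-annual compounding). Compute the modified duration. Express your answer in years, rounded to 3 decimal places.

Periodic yield y = 0.024. First find Macaulay duration:
  t   CF        PV=CF/(1+0.024)^t    t·PV
  1       562.50       549.3164       549.3164
  2       562.50       536.4418     1,072.8836
  3       562.50       523.8689     1,571.6068
  4    10,562.50     9,606.5378    38,426.1511
  Σ                 11,216.1649    41,619.9580
P = 11,216.1649; Macaulay duration = 41,619.9580 / 11,216.1649 = 3.71071 half-year periods = 1.85536 years.
Modified duration = D_Mac / (1 + y) = 1.85536 / 1.024 = 1.81187 years.

1.812 years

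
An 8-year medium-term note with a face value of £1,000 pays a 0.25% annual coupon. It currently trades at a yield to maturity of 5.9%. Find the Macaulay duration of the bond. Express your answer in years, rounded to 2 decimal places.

7.91 years

Periodic yield y = 0.059. Discount each cash flow and weight by its year:
  t   CF        PV=CF/(1+0.059)^t    t·PV
  1         2.50         2.3607         2.3607
  2         2.50         2.2292         4.4584
  3         2.50         2.1050         6.3150
  4         2.50         1.9877         7.9509
  5         2.50         1.8770         9.3849
  6         2.50         1.7724        10.6345
  7         2.50         1.6737        11.7156
  8     1,002.50       633.7481     5,069.9852
  Σ                    647.7538     5,122.8052
Price P = Σ PV = 647.7538.
Macaulay duration = Σ(t·PV) / P = 5,122.8052 / 647.7538 = 7.90857 years.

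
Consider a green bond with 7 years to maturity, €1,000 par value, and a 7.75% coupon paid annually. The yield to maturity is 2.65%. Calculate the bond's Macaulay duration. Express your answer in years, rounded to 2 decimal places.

Periodic yield y = 0.0265. Discount each cash flow and weight by its year:
  t   CF        PV=CF/(1+0.0265)^t    t·PV
  1        77.50        75.4993        75.4993
  2        77.50        73.5502       147.1004
  3        77.50        71.6514       214.9543
  4        77.50        69.8017       279.2067
  5        77.50        67.9997       339.9985
  6        77.50        66.2442       397.4653
  7     1,077.50       897.2317     6,280.6218
  Σ                  1,321.9782     7,734.8462
Price P = Σ PV = 1,321.9782.
Macaulay duration = Σ(t·PV) / P = 7,734.8462 / 1,321.9782 = 5.85096 years.

5.85 years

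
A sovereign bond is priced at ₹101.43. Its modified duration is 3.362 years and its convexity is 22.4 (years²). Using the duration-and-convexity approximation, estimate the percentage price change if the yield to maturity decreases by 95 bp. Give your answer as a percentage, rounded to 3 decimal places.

+3.295%

Duration effect: -D_mod·Δy = -3.362 × (-0.0095) = +0.031939
Convexity effect: ½·C·(Δy)² = 0.5 × 22.4 × (-0.0095)² = +0.0010108
ΔP/P ≈ +0.031939 + 0.0010108 = +0.0329498
= +3.29498%.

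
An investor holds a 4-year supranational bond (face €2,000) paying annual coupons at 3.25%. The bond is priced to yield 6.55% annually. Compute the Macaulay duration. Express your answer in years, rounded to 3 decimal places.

3.802 years

Periodic yield y = 0.0655. Discount each cash flow and weight by its year:
  t   CF        PV=CF/(1+0.0655)^t    t·PV
  1        65.00        61.0042        61.0042
  2        65.00        57.2541       114.5082
  3        65.00        53.7345       161.2034
  4     2,065.00     1,602.1613     6,408.6452
  Σ                  1,774.1541     6,745.3610
Price P = Σ PV = 1,774.1541.
Macaulay duration = Σ(t·PV) / P = 6,745.3610 / 1,774.1541 = 3.80202 years.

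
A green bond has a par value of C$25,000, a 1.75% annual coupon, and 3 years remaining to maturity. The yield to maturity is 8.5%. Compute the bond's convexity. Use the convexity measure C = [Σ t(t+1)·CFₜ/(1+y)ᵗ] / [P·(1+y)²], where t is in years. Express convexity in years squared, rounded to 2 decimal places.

With y = 0.085:
  t   CF        PV=CF/(1+0.085)^t    t·PV        t(t+1)·PV
  1       437.50       403.2258       403.2258         806.4516
  2       437.50       371.6367       743.2734       2,229.8201
  3    25,437.50    19,915.2248    59,745.6743     238,982.6970
  Σ                 20,690.0872    60,892.1734     242,018.9688
P = 20,690.0872.
Convexity = Σ t(t+1)·PV / [P·(1+y)²] = 242,018.9688 / (20,690.0872 × 1.177225) = 9.93637.

9.94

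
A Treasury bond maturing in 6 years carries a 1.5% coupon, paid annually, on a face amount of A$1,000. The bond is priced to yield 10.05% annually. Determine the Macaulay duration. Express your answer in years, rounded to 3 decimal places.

5.712 years

Periodic yield y = 0.1005. Discount each cash flow and weight by its year:
  t   CF        PV=CF/(1+0.1005)^t    t·PV
  1        15.00        13.6302        13.6302
  2        15.00        12.3854        24.7709
  3        15.00        11.2544        33.7631
  4        15.00        10.2266        40.9064
  5        15.00         9.2927        46.4634
  6     1,015.00       571.3810     3,428.2857
  Σ                    628.1702     3,587.8197
Price P = Σ PV = 628.1702.
Macaulay duration = Σ(t·PV) / P = 3,587.8197 / 628.1702 = 5.71154 years.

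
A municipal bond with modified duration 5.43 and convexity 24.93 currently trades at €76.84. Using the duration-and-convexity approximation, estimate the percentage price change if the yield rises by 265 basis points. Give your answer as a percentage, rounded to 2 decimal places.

-13.51%

Duration effect: -D_mod·Δy = -5.43 × (+0.0265) = -0.143895
Convexity effect: ½·C·(Δy)² = 0.5 × 24.93 × (0.0265)² = +0.00875354625
ΔP/P ≈ -0.143895 + 0.00875354625 = -0.13514145375
= -13.514145375%.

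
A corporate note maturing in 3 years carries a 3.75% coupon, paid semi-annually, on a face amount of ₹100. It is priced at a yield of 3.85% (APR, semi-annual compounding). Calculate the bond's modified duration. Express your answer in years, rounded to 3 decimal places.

Periodic yield y = 0.01925. First find Macaulay duration:
  t   CF        PV=CF/(1+0.01925)^t    t·PV
  1        1.875         1.8396         1.8396
  2        1.875         1.8048         3.6097
  3        1.875         1.7708         5.3123
  4        1.875         1.7373         6.9493
  5        1.875         1.7045         8.5225
  6      101.875        90.8622       545.1733
  Σ                     99.7192       571.4066
P = 99.7192; Macaulay duration = 571.4066 / 99.7192 = 5.73016 half-year periods = 2.86508 years.
Modified duration = D_Mac / (1 + y) = 2.86508 / 1.01925 = 2.81097 years.

2.811 years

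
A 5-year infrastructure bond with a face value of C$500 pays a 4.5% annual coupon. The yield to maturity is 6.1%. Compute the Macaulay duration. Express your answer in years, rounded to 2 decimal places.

Periodic yield y = 0.061. Discount each cash flow and weight by its year:
  t   CF        PV=CF/(1+0.061)^t    t·PV
  1        22.50        21.2064        21.2064
  2        22.50        19.9872        39.9744
  3        22.50        18.8381        56.5142
  4        22.50        17.7550        71.0201
  5       522.50       388.6059     1,943.0294
  Σ                    466.3926     2,131.7445
Price P = Σ PV = 466.3926.
Macaulay duration = Σ(t·PV) / P = 2,131.7445 / 466.3926 = 4.57071 years.

4.57 years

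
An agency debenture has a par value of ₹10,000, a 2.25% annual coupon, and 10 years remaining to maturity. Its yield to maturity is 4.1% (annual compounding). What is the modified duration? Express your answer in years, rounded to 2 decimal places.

8.62 years

Periodic yield y = 0.041. First find Macaulay duration:
  t   CF        PV=CF/(1+0.041)^t    t·PV
  1       225.00       216.1383       216.1383
  2       225.00       207.6257       415.2514
  3       225.00       199.4483       598.3449
  4       225.00       191.5930       766.3719
  5       225.00       184.0471       920.2353
  6       225.00       176.7983     1,060.7899
  7       225.00       169.8351     1,188.8456
  8       225.00       163.1461     1,305.1688
  9       225.00       156.7206     1,410.4850
  10   10,225.00     6,841.5739    68,415.7389
  Σ                  8,506.9263    76,297.3699
P = 8,506.9263; Macaulay duration = 76,297.3699 / 8,506.9263 = 8.96885 years.
Modified duration = D_Mac / (1 + y) = 8.96885 / 1.041 = 8.61561 years.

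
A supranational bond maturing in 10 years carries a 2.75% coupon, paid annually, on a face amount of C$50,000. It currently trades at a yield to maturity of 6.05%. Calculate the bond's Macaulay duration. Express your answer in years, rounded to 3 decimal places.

8.672 years

Periodic yield y = 0.0605. Discount each cash flow and weight by its year:
  t   CF        PV=CF/(1+0.0605)^t    t·PV
  1     1,375.00     1,296.5582     1,296.5582
  2     1,375.00     1,222.5914     2,445.1829
  3     1,375.00     1,152.8444     3,458.5331
  4     1,375.00     1,087.0762     4,348.3050
  5     1,375.00     1,025.0601     5,125.3006
  6     1,375.00       966.5819     5,799.4914
  7     1,375.00       911.4398     6,380.0786
  8     1,375.00       859.4435     6,875.5477
  9     1,375.00       810.4135     7,293.7211
  10   51,375.00    28,552.5635   285,525.6352
  Σ                 37,884.5725   328,548.3538
Price P = Σ PV = 37,884.5725.
Macaulay duration = Σ(t·PV) / P = 328,548.3538 / 37,884.5725 = 8.67235 years.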